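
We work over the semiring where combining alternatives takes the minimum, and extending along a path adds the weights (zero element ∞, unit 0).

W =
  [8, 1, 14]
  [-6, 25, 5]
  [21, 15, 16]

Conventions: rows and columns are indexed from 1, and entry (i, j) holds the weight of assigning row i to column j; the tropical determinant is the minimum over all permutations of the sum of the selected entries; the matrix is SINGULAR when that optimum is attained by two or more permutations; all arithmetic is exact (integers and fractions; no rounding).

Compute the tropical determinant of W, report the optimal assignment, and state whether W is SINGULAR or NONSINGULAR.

σ = (1, 2, 3): 8 + 25 + 16 = 49
σ = (1, 3, 2): 8 + 5 + 15 = 28
σ = (2, 1, 3): 1 + (-6) + 16 = 11
σ = (2, 3, 1): 1 + 5 + 21 = 27
σ = (3, 1, 2): 14 + (-6) + 15 = 23
σ = (3, 2, 1): 14 + 25 + 21 = 60
Optimal value attained by: σ = (2, 1, 3).
Answer: det⊕(W) = 11; verdict: NONSINGULAR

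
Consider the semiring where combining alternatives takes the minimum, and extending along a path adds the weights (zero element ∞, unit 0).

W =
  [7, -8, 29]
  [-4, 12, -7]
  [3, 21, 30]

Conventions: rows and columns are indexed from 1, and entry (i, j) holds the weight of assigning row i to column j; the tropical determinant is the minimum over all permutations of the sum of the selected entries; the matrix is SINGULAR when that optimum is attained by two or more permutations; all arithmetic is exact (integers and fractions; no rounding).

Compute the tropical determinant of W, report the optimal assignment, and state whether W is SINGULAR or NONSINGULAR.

σ = (1, 2, 3): 7 + 12 + 30 = 49
σ = (1, 3, 2): 7 + (-7) + 21 = 21
σ = (2, 1, 3): (-8) + (-4) + 30 = 18
σ = (2, 3, 1): (-8) + (-7) + 3 = -12
σ = (3, 1, 2): 29 + (-4) + 21 = 46
σ = (3, 2, 1): 29 + 12 + 3 = 44
Optimal value attained by: σ = (2, 3, 1).
Answer: det⊕(W) = -12; verdict: NONSINGULAR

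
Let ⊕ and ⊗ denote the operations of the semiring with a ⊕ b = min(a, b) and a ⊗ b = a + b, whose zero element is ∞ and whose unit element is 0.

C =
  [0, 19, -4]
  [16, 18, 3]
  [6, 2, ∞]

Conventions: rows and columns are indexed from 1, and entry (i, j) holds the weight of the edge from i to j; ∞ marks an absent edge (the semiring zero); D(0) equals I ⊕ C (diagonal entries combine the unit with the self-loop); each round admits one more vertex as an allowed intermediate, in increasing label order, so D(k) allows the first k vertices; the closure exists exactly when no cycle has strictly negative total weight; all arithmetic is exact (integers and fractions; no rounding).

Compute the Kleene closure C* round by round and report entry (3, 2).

D(0):
  [0, 19, -4]
  [16, 0, 3]
  [6, 2, 0]
D(1):
  [0, 19, -4]
  [16, 0, 3]
  [6, 2, 0]
D(2):
  [0, 19, -4]
  [16, 0, 3]
  [6, 2, 0]
D(3):
  [0, -2, -4]
  [9, 0, 3]
  [6, 2, 0]
Answer: C*[3][2] = 2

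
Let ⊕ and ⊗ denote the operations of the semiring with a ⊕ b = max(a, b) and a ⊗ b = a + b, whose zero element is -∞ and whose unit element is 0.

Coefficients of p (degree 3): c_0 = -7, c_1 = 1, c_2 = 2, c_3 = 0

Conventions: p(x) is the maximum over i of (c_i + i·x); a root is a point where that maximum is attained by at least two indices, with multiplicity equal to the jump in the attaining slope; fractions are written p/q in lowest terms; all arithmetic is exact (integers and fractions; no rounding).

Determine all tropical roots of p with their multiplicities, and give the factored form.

hull edge (i=0, c=-7) to (i=1, c=1): slope 8, span 1
hull edge (i=1, c=1) to (i=2, c=2): slope 1, span 1
hull edge (i=2, c=2) to (i=3, c=0): slope -2, span 1
Factored form: p(x) = 0 ⊗ (x ⊕ (-8)) ⊗ (x ⊕ (-1)) ⊗ (x ⊕ 2)
Answer: roots = -8 (mult 1), -1 (mult 1), 2 (mult 1)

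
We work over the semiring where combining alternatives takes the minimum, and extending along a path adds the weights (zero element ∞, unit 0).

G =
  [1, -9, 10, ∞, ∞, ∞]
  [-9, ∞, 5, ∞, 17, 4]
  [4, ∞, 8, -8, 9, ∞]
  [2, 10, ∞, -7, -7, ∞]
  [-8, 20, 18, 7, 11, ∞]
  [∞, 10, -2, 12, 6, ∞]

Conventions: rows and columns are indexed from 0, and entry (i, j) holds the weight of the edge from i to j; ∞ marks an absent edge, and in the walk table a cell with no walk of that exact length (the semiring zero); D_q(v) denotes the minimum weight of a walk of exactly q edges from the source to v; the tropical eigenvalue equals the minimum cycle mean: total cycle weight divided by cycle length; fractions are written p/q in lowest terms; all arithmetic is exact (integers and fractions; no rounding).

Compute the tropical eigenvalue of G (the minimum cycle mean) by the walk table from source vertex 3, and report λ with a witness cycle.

q=0: [∞, ∞, ∞, 0, ∞, ∞]
q=1: [2, 10, ∞, -7, -7, ∞]
q=2: [-15, -7, 11, -14, -14, 14]
q=3: [-22, -24, -5, -21, -21, -3]
q=4: [-33, -31, -19, -28, -28, -20]
q=5: [-40, -42, -26, -35, -35, -27]
q=6: [-51, -49, -37, -42, -42, -38]
Optimal cycle mean attained by: cycle 0->1->0, total (-9) + (-9), length 2.
Answer: λ = -9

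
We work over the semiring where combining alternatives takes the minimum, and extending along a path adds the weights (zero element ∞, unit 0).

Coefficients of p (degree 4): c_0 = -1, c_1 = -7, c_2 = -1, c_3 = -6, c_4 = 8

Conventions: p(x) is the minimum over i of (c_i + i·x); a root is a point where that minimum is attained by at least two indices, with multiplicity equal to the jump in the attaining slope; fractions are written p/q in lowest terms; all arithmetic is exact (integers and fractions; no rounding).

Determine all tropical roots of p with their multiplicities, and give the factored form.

hull edge (i=0, c=-1) to (i=1, c=-7): slope -6, span 1
hull edge (i=1, c=-7) to (i=3, c=-6): slope 1/2, span 2
hull edge (i=3, c=-6) to (i=4, c=8): slope 14, span 1
Factored form: p(x) = 8 ⊗ (x ⊕ (-14)) ⊗ (x ⊕ (-1/2)) ⊗ (x ⊕ (-1/2)) ⊗ (x ⊕ 6)
Answer: roots = -14 (mult 1), -1/2 (mult 2), 6 (mult 1)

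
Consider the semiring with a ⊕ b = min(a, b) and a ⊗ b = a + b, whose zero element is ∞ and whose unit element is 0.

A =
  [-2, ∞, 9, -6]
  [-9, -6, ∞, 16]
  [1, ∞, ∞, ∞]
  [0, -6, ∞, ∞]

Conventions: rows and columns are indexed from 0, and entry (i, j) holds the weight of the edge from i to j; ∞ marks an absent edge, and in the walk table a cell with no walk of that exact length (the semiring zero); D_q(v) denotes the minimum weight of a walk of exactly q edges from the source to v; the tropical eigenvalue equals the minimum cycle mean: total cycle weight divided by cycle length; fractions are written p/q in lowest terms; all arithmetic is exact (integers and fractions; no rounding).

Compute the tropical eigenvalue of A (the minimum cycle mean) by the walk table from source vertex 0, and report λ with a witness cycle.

q=0: [0, ∞, ∞, ∞]
q=1: [-2, ∞, 9, -6]
q=2: [-6, -12, 7, -8]
q=3: [-21, -18, 3, -12]
q=4: [-27, -24, -12, -27]
Optimal cycle mean attained by: cycle 0->3->1->0, total (-6) + (-6) + (-9), length 3.
Answer: λ = -7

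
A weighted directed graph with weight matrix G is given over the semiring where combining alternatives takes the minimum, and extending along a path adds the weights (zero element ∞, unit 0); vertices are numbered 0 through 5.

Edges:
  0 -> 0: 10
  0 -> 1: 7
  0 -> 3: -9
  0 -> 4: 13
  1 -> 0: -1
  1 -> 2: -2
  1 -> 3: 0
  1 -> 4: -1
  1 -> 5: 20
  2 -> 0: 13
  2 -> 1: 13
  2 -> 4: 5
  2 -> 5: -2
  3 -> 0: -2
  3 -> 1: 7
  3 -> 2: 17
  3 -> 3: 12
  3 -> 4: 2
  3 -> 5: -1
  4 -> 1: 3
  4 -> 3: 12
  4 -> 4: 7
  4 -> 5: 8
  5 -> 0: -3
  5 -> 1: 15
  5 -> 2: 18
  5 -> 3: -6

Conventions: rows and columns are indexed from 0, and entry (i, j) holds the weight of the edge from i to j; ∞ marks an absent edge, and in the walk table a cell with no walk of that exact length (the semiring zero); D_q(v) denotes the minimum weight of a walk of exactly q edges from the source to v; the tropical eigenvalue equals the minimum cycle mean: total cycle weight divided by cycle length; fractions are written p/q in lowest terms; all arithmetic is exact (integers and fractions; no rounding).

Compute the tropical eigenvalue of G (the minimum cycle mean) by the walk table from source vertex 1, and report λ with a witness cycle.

q=0: [∞, 0, ∞, ∞, ∞, ∞]
q=1: [-1, ∞, -2, 0, -1, 20]
q=2: [-2, 2, 17, -10, 2, -4]
q=3: [-12, -3, 0, -11, -8, -11]
q=4: [-14, -5, -5, -21, -9, -12]
q=5: [-23, -14, -7, -23, -19, -22]
q=6: [-25, -16, -16, -32, -21, -24]
Optimal cycle mean attained by: cycle 0->3->0, total (-9) + (-2), length 2.
Answer: λ = -11/2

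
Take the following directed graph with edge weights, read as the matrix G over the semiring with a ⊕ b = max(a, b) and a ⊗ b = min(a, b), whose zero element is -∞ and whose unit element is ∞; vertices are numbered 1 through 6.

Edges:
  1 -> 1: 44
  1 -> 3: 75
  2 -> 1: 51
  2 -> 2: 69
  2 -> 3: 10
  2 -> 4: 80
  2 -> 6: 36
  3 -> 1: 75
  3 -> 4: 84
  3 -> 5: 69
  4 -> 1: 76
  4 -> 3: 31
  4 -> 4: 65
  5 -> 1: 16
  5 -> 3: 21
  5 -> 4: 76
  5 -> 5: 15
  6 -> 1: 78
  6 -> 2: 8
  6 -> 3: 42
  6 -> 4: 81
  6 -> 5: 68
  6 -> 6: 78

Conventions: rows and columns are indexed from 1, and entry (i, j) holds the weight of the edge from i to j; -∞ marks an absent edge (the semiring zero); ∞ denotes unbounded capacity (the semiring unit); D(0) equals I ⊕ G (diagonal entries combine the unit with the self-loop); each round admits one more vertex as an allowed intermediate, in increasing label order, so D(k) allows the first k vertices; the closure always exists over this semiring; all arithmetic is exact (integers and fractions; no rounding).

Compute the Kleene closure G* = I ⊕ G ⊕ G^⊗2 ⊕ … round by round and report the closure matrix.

D(0):
  [∞, -∞, 75, -∞, -∞, -∞]
  [51, ∞, 10, 80, -∞, 36]
  [75, -∞, ∞, 84, 69, -∞]
  [76, -∞, 31, ∞, -∞, -∞]
  [16, -∞, 21, 76, ∞, -∞]
  [78, 8, 42, 81, 68, ∞]
D(1):
  [∞, -∞, 75, -∞, -∞, -∞]
  [51, ∞, 51, 80, -∞, 36]
  [75, -∞, ∞, 84, 69, -∞]
  [76, -∞, 75, ∞, -∞, -∞]
  [16, -∞, 21, 76, ∞, -∞]
  [78, 8, 75, 81, 68, ∞]
D(2):
  [∞, -∞, 75, -∞, -∞, -∞]
  [51, ∞, 51, 80, -∞, 36]
  [75, -∞, ∞, 84, 69, -∞]
  [76, -∞, 75, ∞, -∞, -∞]
  [16, -∞, 21, 76, ∞, -∞]
  [78, 8, 75, 81, 68, ∞]
D(3):
  [∞, -∞, 75, 75, 69, -∞]
  [51, ∞, 51, 80, 51, 36]
  [75, -∞, ∞, 84, 69, -∞]
  [76, -∞, 75, ∞, 69, -∞]
  [21, -∞, 21, 76, ∞, -∞]
  [78, 8, 75, 81, 69, ∞]
D(4):
  [∞, -∞, 75, 75, 69, -∞]
  [76, ∞, 75, 80, 69, 36]
  [76, -∞, ∞, 84, 69, -∞]
  [76, -∞, 75, ∞, 69, -∞]
  [76, -∞, 75, 76, ∞, -∞]
  [78, 8, 75, 81, 69, ∞]
D(5):
  [∞, -∞, 75, 75, 69, -∞]
  [76, ∞, 75, 80, 69, 36]
  [76, -∞, ∞, 84, 69, -∞]
  [76, -∞, 75, ∞, 69, -∞]
  [76, -∞, 75, 76, ∞, -∞]
  [78, 8, 75, 81, 69, ∞]
D(6):
  [∞, -∞, 75, 75, 69, -∞]
  [76, ∞, 75, 80, 69, 36]
  [76, -∞, ∞, 84, 69, -∞]
  [76, -∞, 75, ∞, 69, -∞]
  [76, -∞, 75, 76, ∞, -∞]
  [78, 8, 75, 81, 69, ∞]
Answer: G* = [[∞, -∞, 75, 75, 69, -∞], [76, ∞, 75, 80, 69, 36], [76, -∞, ∞, 84, 69, -∞], [76, -∞, 75, ∞, 69, -∞], [76, -∞, 75, 76, ∞, -∞], [78, 8, 75, 81, 69, ∞]]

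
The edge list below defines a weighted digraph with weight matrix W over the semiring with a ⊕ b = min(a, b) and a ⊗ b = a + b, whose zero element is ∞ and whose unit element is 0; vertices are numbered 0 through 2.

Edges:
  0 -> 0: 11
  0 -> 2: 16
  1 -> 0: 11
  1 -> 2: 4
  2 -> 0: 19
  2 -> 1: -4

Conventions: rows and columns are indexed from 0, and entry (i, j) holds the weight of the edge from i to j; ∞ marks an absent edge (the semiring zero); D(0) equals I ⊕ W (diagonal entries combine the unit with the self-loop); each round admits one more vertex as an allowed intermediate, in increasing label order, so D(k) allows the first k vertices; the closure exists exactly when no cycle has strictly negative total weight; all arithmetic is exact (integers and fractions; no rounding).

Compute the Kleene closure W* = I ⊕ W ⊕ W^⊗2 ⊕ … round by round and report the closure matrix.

D(0):
  [0, ∞, 16]
  [11, 0, 4]
  [19, -4, 0]
D(1):
  [0, ∞, 16]
  [11, 0, 4]
  [19, -4, 0]
D(2):
  [0, ∞, 16]
  [11, 0, 4]
  [7, -4, 0]
D(3):
  [0, 12, 16]
  [11, 0, 4]
  [7, -4, 0]
Answer: W* = [[0, 12, 16], [11, 0, 4], [7, -4, 0]]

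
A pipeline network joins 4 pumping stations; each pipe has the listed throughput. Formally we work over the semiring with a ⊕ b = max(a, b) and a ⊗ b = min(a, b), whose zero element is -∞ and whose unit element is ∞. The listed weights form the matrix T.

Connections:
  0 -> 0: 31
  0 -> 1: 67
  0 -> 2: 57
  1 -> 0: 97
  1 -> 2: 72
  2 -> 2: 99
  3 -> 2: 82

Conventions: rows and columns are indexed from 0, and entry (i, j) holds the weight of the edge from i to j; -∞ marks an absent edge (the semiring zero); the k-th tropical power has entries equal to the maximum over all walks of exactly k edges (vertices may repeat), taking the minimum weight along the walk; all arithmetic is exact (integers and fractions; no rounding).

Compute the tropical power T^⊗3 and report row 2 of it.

T^⊗2:
  [67, 31, 67, -∞]
  [31, 67, 72, -∞]
  [-∞, -∞, 99, -∞]
  [-∞, -∞, 82, -∞]
T^⊗3:
  [31, 67, 67, -∞]
  [67, 31, 72, -∞]
  [-∞, -∞, 99, -∞]
  [-∞, -∞, 82, -∞]
Answer: row 2 of T^⊗3 = [-∞, -∞, 99, -∞]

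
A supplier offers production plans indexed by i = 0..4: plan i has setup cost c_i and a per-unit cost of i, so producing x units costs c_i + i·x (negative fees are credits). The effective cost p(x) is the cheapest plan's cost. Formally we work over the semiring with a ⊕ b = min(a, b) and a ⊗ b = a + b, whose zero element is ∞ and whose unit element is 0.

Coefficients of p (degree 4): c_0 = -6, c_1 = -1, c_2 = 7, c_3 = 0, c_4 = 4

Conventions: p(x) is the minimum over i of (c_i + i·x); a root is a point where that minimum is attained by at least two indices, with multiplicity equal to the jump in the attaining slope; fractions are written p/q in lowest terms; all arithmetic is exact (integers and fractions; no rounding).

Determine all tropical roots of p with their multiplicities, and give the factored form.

hull edge (i=0, c=-6) to (i=3, c=0): slope 2, span 3
hull edge (i=3, c=0) to (i=4, c=4): slope 4, span 1
Factored form: p(x) = 4 ⊗ (x ⊕ (-4)) ⊗ (x ⊕ (-2)) ⊗ (x ⊕ (-2)) ⊗ (x ⊕ (-2))
Answer: roots = -4 (mult 1), -2 (mult 3)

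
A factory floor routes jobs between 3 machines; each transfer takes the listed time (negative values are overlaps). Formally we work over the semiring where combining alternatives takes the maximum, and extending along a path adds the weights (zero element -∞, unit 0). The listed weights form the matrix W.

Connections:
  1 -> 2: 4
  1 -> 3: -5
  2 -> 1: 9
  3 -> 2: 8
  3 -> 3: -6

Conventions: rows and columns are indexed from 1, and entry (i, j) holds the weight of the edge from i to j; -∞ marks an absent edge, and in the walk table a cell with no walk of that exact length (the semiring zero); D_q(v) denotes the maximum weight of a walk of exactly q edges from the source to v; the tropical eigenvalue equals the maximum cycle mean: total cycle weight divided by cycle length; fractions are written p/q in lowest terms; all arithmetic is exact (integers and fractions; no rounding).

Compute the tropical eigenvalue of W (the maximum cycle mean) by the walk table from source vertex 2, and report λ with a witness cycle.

q=0: [-∞, 0, -∞]
q=1: [9, -∞, -∞]
q=2: [-∞, 13, 4]
q=3: [22, 12, -2]
Optimal cycle mean attained by: cycle 1->2->1, total 4 + 9, length 2.
Answer: λ = 13/2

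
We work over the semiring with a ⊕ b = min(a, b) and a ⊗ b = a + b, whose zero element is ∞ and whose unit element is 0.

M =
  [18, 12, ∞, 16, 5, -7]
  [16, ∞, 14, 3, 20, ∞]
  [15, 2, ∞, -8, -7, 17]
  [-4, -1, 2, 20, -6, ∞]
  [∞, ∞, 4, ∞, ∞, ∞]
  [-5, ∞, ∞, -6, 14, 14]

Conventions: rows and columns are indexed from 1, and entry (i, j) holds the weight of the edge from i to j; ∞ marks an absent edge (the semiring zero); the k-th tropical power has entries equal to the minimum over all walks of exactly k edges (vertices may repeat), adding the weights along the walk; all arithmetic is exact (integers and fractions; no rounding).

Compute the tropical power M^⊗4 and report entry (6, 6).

M^⊗2:
  [-12, 15, 9, -13, 7, 7]
  [-1, 2, 5, 6, -3, 9]
  [-12, -9, -6, 5, -14, 8]
  [14, 4, -2, -6, -5, -11]
  [19, 6, ∞, -4, -3, 21]
  [-10, -7, -4, 8, -12, -12]
M^⊗3:
  [-17, -14, -11, 1, -19, -19]
  [2, 5, 1, -3, -2, -8]
  [1, -4, -10, -14, -13, -19]
  [-16, -7, -4, -17, -12, 3]
  [-8, -5, -2, 9, -10, 12]
  [-17, -2, -8, -18, -11, -17]
M^⊗4:
  [-24, -9, -15, -25, -18, -24]
  [-13, -4, -1, -14, -9, -5]
  [-24, -15, -12, -25, -20, -6]
  [-21, -18, -15, -12, -23, -23]
  [5, 0, -6, -10, -9, -15]
  [-22, -19, -16, -23, -24, -24]
Key observation: the optimum is the walk 6->1->6->1->6, with weight (-5) + (-7) + (-5) + (-7) = -24.
Optimal value attained by: walk 6->1->6->1->6.
Answer: (M^⊗4)[6][6] = -24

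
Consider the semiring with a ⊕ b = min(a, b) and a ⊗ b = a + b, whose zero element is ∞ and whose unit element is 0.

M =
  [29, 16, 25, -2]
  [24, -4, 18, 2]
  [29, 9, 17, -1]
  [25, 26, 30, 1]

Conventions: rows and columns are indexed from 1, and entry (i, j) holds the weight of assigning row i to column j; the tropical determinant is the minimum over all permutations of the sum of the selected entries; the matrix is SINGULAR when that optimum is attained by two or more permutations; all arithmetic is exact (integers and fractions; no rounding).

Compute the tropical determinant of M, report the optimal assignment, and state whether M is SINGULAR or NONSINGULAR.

σ = (1, 2, 3, 4): 29 + (-4) + 17 + 1 = 43
σ = (1, 2, 4, 3): 29 + (-4) + (-1) + 30 = 54
σ = (1, 3, 2, 4): 29 + 18 + 9 + 1 = 57
σ = (1, 3, 4, 2): 29 + 18 + (-1) + 26 = 72
σ = (1, 4, 2, 3): 29 + 2 + 9 + 30 = 70
σ = (1, 4, 3, 2): 29 + 2 + 17 + 26 = 74
σ = (2, 1, 3, 4): 16 + 24 + 17 + 1 = 58
σ = (2, 1, 4, 3): 16 + 24 + (-1) + 30 = 69
σ = (2, 3, 1, 4): 16 + 18 + 29 + 1 = 64
σ = (2, 3, 4, 1): 16 + 18 + (-1) + 25 = 58
σ = (2, 4, 1, 3): 16 + 2 + 29 + 30 = 77
σ = (2, 4, 3, 1): 16 + 2 + 17 + 25 = 60
σ = (3, 1, 2, 4): 25 + 24 + 9 + 1 = 59
σ = (3, 1, 4, 2): 25 + 24 + (-1) + 26 = 74
σ = (3, 2, 1, 4): 25 + (-4) + 29 + 1 = 51
σ = (3, 2, 4, 1): 25 + (-4) + (-1) + 25 = 45
σ = (3, 4, 1, 2): 25 + 2 + 29 + 26 = 82
σ = (3, 4, 2, 1): 25 + 2 + 9 + 25 = 61
σ = (4, 1, 2, 3): (-2) + 24 + 9 + 30 = 61
σ = (4, 1, 3, 2): (-2) + 24 + 17 + 26 = 65
σ = (4, 2, 1, 3): (-2) + (-4) + 29 + 30 = 53
σ = (4, 2, 3, 1): (-2) + (-4) + 17 + 25 = 36
σ = (4, 3, 1, 2): (-2) + 18 + 29 + 26 = 71
σ = (4, 3, 2, 1): (-2) + 18 + 9 + 25 = 50
Optimal value attained by: σ = (4, 2, 3, 1).
Answer: det⊕(M) = 36; verdict: NONSINGULAR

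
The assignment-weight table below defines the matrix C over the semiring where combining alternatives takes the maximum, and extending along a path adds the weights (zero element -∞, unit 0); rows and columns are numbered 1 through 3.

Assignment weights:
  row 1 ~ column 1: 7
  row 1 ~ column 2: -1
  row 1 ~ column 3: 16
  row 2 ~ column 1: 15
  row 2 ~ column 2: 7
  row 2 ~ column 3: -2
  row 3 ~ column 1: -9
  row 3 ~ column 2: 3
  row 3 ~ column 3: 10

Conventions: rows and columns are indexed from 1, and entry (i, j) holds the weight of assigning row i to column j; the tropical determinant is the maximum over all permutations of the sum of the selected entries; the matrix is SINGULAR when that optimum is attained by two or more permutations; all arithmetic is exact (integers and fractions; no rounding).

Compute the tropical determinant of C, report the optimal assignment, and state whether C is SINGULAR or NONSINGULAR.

σ = (1, 2, 3): 7 + 7 + 10 = 24
σ = (1, 3, 2): 7 + (-2) + 3 = 8
σ = (2, 1, 3): (-1) + 15 + 10 = 24
σ = (2, 3, 1): (-1) + (-2) + (-9) = -12
σ = (3, 1, 2): 16 + 15 + 3 = 34
σ = (3, 2, 1): 16 + 7 + (-9) = 14
Optimal value attained by: σ = (3, 1, 2).
Answer: det⊕(C) = 34; verdict: NONSINGULAR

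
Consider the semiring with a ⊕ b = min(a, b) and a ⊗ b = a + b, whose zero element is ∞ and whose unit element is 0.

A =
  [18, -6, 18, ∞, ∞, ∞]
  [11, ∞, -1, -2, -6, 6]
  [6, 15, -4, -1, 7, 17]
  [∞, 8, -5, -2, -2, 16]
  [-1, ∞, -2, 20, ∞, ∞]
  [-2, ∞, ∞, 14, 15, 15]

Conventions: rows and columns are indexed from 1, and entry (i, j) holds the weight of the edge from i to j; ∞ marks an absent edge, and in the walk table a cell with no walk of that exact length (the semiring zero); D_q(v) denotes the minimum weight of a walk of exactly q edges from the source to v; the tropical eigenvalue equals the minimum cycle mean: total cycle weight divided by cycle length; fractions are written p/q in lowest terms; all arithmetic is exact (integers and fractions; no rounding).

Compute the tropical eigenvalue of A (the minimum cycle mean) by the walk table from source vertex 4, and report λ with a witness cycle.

q=0: [∞, ∞, ∞, 0, ∞, ∞]
q=1: [∞, 8, -5, -2, -2, 16]
q=2: [-3, 6, -9, -6, -4, 12]
q=3: [-5, -9, -13, -10, -8, 8]
q=4: [-9, -11, -17, -14, -15, -3]
q=5: [-16, -15, -21, -18, -17, -5]
q=6: [-18, -22, -25, -22, -21, -9]
Optimal cycle mean attained by: cycle 1->2->5->1, total (-6) + (-6) + (-1), length 3.
Answer: λ = -13/3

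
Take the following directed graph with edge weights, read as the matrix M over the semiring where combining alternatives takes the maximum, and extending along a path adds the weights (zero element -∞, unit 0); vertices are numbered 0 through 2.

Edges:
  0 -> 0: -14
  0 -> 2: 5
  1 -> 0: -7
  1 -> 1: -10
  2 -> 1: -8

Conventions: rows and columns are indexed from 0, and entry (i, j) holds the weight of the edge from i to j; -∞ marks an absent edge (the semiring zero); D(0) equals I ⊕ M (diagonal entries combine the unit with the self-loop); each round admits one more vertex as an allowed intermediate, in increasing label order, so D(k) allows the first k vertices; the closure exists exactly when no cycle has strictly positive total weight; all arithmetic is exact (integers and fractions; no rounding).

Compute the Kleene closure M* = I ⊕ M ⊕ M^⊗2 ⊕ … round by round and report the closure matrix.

D(0):
  [0, -∞, 5]
  [-7, 0, -∞]
  [-∞, -8, 0]
D(1):
  [0, -∞, 5]
  [-7, 0, -2]
  [-∞, -8, 0]
D(2):
  [0, -∞, 5]
  [-7, 0, -2]
  [-15, -8, 0]
D(3):
  [0, -3, 5]
  [-7, 0, -2]
  [-15, -8, 0]
Answer: M* = [[0, -3, 5], [-7, 0, -2], [-15, -8, 0]]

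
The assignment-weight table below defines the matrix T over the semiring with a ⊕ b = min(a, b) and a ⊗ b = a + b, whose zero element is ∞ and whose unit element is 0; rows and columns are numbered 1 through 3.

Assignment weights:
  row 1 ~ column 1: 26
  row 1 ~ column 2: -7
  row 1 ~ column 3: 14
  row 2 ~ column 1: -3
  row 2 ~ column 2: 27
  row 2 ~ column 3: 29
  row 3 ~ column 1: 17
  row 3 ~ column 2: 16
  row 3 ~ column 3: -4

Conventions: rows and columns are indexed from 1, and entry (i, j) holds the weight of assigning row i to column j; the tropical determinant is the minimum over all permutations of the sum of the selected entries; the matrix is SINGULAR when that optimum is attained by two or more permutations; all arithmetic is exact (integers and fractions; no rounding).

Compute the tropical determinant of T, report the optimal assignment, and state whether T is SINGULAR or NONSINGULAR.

σ = (1, 2, 3): 26 + 27 + (-4) = 49
σ = (1, 3, 2): 26 + 29 + 16 = 71
σ = (2, 1, 3): (-7) + (-3) + (-4) = -14
σ = (2, 3, 1): (-7) + 29 + 17 = 39
σ = (3, 1, 2): 14 + (-3) + 16 = 27
σ = (3, 2, 1): 14 + 27 + 17 = 58
Optimal value attained by: σ = (2, 1, 3).
Answer: det⊕(T) = -14; verdict: NONSINGULAR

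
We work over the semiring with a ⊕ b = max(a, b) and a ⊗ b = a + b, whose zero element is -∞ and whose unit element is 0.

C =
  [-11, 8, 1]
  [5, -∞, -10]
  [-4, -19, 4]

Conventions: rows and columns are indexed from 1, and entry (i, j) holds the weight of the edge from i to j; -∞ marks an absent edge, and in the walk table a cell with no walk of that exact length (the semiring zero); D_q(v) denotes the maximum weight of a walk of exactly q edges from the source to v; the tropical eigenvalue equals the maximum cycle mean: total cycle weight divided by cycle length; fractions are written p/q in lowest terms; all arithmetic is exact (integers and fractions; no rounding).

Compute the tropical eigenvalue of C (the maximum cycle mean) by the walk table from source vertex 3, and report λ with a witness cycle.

q=0: [-∞, -∞, 0]
q=1: [-4, -19, 4]
q=2: [0, 4, 8]
q=3: [9, 8, 12]
Optimal cycle mean attained by: cycle 1->2->1, total 8 + 5, length 2.
Answer: λ = 13/2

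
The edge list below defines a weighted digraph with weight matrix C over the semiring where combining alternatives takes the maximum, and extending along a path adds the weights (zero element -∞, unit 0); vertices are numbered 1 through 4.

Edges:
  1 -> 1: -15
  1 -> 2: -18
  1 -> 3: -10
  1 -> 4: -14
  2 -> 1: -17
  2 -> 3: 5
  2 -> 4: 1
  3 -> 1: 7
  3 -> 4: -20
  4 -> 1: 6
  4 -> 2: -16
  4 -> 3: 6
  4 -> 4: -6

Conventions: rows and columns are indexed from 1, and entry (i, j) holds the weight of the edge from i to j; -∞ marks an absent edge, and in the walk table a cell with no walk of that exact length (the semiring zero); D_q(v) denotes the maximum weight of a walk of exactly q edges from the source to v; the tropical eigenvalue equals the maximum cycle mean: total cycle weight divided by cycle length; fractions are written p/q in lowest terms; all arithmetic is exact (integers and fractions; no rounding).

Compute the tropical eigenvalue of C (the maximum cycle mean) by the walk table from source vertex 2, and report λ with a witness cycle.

q=0: [-∞, 0, -∞, -∞]
q=1: [-17, -∞, 5, 1]
q=2: [12, -15, 7, -5]
q=3: [14, -6, 2, -2]
q=4: [9, -4, 4, 0]
Optimal cycle mean attained by: cycle 1->4->3->1, total (-14) + 6 + 7, length 3.
Answer: λ = -1/3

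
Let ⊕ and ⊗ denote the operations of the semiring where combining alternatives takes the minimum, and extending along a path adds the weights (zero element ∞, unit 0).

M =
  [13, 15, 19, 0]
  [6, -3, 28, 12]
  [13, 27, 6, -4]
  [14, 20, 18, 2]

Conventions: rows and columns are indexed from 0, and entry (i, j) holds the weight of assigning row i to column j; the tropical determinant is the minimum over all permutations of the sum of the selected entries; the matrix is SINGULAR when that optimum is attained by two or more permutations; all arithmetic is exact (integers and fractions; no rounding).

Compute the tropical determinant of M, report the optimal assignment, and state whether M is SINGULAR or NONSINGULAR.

σ = (0, 1, 2, 3): 13 + (-3) + 6 + 2 = 18
σ = (0, 1, 3, 2): 13 + (-3) + (-4) + 18 = 24
σ = (0, 2, 1, 3): 13 + 28 + 27 + 2 = 70
σ = (0, 2, 3, 1): 13 + 28 + (-4) + 20 = 57
σ = (0, 3, 1, 2): 13 + 12 + 27 + 18 = 70
σ = (0, 3, 2, 1): 13 + 12 + 6 + 20 = 51
σ = (1, 0, 2, 3): 15 + 6 + 6 + 2 = 29
σ = (1, 0, 3, 2): 15 + 6 + (-4) + 18 = 35
σ = (1, 2, 0, 3): 15 + 28 + 13 + 2 = 58
σ = (1, 2, 3, 0): 15 + 28 + (-4) + 14 = 53
σ = (1, 3, 0, 2): 15 + 12 + 13 + 18 = 58
σ = (1, 3, 2, 0): 15 + 12 + 6 + 14 = 47
σ = (2, 0, 1, 3): 19 + 6 + 27 + 2 = 54
σ = (2, 0, 3, 1): 19 + 6 + (-4) + 20 = 41
σ = (2, 1, 0, 3): 19 + (-3) + 13 + 2 = 31
σ = (2, 1, 3, 0): 19 + (-3) + (-4) + 14 = 26
σ = (2, 3, 0, 1): 19 + 12 + 13 + 20 = 64
σ = (2, 3, 1, 0): 19 + 12 + 27 + 14 = 72
σ = (3, 0, 1, 2): 0 + 6 + 27 + 18 = 51
σ = (3, 0, 2, 1): 0 + 6 + 6 + 20 = 32
σ = (3, 1, 0, 2): 0 + (-3) + 13 + 18 = 28
σ = (3, 1, 2, 0): 0 + (-3) + 6 + 14 = 17
σ = (3, 2, 0, 1): 0 + 28 + 13 + 20 = 61
σ = (3, 2, 1, 0): 0 + 28 + 27 + 14 = 69
Optimal value attained by: σ = (3, 1, 2, 0).
Answer: det⊕(M) = 17; verdict: NONSINGULAR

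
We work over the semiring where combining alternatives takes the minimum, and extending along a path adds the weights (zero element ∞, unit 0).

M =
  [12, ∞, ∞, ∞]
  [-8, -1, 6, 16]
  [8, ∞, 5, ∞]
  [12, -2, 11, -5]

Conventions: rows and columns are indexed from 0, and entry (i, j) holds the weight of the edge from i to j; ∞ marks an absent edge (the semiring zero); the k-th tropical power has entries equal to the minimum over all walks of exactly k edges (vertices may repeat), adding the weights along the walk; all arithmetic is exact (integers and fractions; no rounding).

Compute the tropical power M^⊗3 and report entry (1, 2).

M^⊗2:
  [24, ∞, ∞, ∞]
  [-9, -2, 5, 11]
  [13, ∞, 10, ∞]
  [-10, -7, 4, -10]
M^⊗3:
  [36, ∞, ∞, ∞]
  [-10, -3, 4, 6]
  [18, ∞, 15, ∞]
  [-15, -12, -1, -15]
Key observation: the optimum is the walk 1->1->1->2, with weight (-1) + (-1) + 6 = 4.
Optimal value attained by: walk 1->1->1->2.
Answer: (M^⊗3)[1][2] = 4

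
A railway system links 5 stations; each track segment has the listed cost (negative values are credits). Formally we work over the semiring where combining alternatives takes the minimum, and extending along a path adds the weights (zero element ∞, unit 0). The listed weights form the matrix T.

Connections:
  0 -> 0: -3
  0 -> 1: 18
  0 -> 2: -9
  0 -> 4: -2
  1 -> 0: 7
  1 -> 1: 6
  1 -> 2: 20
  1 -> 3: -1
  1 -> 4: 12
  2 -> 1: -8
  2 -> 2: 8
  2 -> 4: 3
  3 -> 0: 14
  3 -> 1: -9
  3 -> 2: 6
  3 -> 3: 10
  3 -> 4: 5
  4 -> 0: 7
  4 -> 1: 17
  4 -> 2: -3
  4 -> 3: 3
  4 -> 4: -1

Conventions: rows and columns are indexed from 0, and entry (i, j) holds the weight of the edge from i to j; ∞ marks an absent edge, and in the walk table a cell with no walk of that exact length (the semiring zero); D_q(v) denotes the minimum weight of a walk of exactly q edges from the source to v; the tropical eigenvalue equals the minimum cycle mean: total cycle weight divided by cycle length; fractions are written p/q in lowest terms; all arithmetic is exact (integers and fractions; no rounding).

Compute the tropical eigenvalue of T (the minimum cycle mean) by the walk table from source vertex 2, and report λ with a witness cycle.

q=0: [∞, ∞, 0, ∞, ∞]
q=1: [∞, -8, 8, ∞, 3]
q=2: [-1, -2, 0, -9, 2]
q=3: [-4, -18, -10, -3, -4]
q=4: [-11, -18, -13, -19, -7]
q=5: [-14, -28, -20, -19, -14]
Optimal cycle mean attained by: cycle 1->3->1, total (-1) + (-9), length 2.
Answer: λ = -5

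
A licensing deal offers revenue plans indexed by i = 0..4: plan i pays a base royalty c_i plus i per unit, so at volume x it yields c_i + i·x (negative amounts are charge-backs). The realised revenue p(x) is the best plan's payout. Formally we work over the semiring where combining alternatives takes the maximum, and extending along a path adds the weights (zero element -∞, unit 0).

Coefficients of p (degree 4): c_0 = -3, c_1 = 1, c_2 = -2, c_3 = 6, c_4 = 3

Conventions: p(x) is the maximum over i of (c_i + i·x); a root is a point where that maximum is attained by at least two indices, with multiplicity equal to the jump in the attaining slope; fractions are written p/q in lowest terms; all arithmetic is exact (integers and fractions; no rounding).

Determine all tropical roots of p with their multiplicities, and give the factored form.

hull edge (i=0, c=-3) to (i=1, c=1): slope 4, span 1
hull edge (i=1, c=1) to (i=3, c=6): slope 5/2, span 2
hull edge (i=3, c=6) to (i=4, c=3): slope -3, span 1
Factored form: p(x) = 3 ⊗ (x ⊕ (-4)) ⊗ (x ⊕ (-5/2)) ⊗ (x ⊕ (-5/2)) ⊗ (x ⊕ 3)
Answer: roots = -4 (mult 1), -5/2 (mult 2), 3 (mult 1)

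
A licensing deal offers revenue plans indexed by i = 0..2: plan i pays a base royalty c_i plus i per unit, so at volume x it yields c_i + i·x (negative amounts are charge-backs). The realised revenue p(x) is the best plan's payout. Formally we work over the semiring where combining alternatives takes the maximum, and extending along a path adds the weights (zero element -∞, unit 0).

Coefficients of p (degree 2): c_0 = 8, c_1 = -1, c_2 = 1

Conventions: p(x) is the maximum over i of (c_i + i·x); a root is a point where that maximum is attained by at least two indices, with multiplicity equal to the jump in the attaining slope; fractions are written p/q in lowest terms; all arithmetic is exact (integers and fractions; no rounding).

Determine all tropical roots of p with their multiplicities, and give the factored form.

hull edge (i=0, c=8) to (i=2, c=1): slope -7/2, span 2
Factored form: p(x) = 1 ⊗ (x ⊕ 7/2) ⊗ (x ⊕ 7/2)
Answer: roots = 7/2 (mult 2)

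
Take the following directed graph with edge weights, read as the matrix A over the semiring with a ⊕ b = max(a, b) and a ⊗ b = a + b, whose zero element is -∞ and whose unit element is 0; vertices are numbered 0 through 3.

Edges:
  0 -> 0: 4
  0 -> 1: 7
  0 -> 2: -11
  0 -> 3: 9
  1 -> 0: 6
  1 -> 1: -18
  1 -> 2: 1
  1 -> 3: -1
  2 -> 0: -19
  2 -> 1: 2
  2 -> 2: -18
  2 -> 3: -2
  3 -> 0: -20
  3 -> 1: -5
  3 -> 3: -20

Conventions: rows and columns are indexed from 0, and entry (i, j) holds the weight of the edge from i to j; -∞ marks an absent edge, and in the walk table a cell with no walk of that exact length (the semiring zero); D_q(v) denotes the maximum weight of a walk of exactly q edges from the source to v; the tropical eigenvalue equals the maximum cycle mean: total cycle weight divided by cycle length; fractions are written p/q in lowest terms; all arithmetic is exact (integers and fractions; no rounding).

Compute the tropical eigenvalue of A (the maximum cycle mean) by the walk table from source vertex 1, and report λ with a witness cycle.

q=0: [-∞, 0, -∞, -∞]
q=1: [6, -18, 1, -1]
q=2: [10, 13, -5, 15]
q=3: [19, 17, 14, 19]
q=4: [23, 26, 18, 28]
Optimal cycle mean attained by: cycle 0->1->0, total 7 + 6, length 2.
Answer: λ = 13/2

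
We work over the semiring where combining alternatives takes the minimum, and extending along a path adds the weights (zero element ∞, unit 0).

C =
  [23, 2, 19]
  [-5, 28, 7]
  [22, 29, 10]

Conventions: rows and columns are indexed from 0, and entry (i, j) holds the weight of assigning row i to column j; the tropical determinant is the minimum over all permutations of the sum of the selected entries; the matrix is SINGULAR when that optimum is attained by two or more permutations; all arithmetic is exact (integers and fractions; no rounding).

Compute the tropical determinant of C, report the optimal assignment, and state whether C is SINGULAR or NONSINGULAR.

σ = (0, 1, 2): 23 + 28 + 10 = 61
σ = (0, 2, 1): 23 + 7 + 29 = 59
σ = (1, 0, 2): 2 + (-5) + 10 = 7
σ = (1, 2, 0): 2 + 7 + 22 = 31
σ = (2, 0, 1): 19 + (-5) + 29 = 43
σ = (2, 1, 0): 19 + 28 + 22 = 69
Optimal value attained by: σ = (1, 0, 2).
Answer: det⊕(C) = 7; verdict: NONSINGULAR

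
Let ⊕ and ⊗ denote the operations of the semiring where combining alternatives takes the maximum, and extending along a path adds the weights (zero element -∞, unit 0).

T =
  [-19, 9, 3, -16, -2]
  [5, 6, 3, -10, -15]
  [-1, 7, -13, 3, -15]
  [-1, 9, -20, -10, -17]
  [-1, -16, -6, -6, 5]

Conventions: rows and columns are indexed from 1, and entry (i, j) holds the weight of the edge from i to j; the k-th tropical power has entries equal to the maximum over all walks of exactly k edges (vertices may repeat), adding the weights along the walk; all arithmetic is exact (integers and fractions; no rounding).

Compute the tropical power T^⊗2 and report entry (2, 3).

T^⊗2:
  [14, 15, 12, 6, 3]
  [11, 14, 9, 6, 3]
  [12, 13, 10, -3, -3]
  [14, 15, 12, -1, -3]
  [4, 8, 2, -1, 10]
Key observation: the optimum is the walk 2->2->3, with weight 6 + 3 = 9.
Optimal value attained by: walk 2->2->3.
Answer: (T^⊗2)[2][3] = 9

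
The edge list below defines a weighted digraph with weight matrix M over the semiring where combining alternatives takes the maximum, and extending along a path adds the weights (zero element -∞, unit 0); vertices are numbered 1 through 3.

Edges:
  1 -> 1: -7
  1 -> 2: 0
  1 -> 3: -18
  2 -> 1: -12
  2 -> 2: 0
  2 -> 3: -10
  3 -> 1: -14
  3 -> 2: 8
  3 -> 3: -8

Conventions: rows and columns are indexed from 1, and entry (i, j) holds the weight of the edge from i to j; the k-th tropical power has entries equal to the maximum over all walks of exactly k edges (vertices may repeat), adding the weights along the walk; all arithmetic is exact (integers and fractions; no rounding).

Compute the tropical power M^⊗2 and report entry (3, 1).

M^⊗2:
  [-12, 0, -10]
  [-12, 0, -10]
  [-4, 8, -2]
Key observation: the optimum is the walk 3->2->1, with weight 8 + (-12) = -4.
Optimal value attained by: walk 3->2->1.
Answer: (M^⊗2)[3][1] = -4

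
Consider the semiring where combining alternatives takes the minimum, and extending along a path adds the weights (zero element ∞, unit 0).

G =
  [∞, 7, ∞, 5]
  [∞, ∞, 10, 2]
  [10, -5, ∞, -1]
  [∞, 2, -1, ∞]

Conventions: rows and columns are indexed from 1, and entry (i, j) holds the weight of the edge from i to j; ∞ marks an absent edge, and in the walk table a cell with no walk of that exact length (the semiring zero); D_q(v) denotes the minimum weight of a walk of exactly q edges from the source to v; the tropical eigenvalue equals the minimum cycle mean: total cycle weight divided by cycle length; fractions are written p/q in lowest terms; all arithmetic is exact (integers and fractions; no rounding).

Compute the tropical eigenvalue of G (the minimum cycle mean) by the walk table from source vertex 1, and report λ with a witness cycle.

q=0: [0, ∞, ∞, ∞]
q=1: [∞, 7, ∞, 5]
q=2: [∞, 7, 4, 9]
q=3: [14, -1, 8, 3]
q=4: [18, 3, 2, 1]
Optimal cycle mean attained by: cycle 2->4->3->2, total 2 + (-1) + (-5), length 3.
Answer: λ = -4/3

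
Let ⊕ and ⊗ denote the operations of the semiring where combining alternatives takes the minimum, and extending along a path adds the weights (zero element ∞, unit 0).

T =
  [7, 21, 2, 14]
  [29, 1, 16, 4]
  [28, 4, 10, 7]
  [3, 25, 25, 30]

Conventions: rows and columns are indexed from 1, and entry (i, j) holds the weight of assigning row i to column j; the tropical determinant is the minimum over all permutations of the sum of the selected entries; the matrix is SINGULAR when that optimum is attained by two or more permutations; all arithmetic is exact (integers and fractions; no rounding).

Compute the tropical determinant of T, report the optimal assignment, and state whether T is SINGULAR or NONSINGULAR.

σ = (1, 2, 3, 4): 7 + 1 + 10 + 30 = 48
σ = (1, 2, 4, 3): 7 + 1 + 7 + 25 = 40
σ = (1, 3, 2, 4): 7 + 16 + 4 + 30 = 57
σ = (1, 3, 4, 2): 7 + 16 + 7 + 25 = 55
σ = (1, 4, 2, 3): 7 + 4 + 4 + 25 = 40
σ = (1, 4, 3, 2): 7 + 4 + 10 + 25 = 46
σ = (2, 1, 3, 4): 21 + 29 + 10 + 30 = 90
σ = (2, 1, 4, 3): 21 + 29 + 7 + 25 = 82
σ = (2, 3, 1, 4): 21 + 16 + 28 + 30 = 95
σ = (2, 3, 4, 1): 21 + 16 + 7 + 3 = 47
σ = (2, 4, 1, 3): 21 + 4 + 28 + 25 = 78
σ = (2, 4, 3, 1): 21 + 4 + 10 + 3 = 38
σ = (3, 1, 2, 4): 2 + 29 + 4 + 30 = 65
σ = (3, 1, 4, 2): 2 + 29 + 7 + 25 = 63
σ = (3, 2, 1, 4): 2 + 1 + 28 + 30 = 61
σ = (3, 2, 4, 1): 2 + 1 + 7 + 3 = 13
σ = (3, 4, 1, 2): 2 + 4 + 28 + 25 = 59
σ = (3, 4, 2, 1): 2 + 4 + 4 + 3 = 13
σ = (4, 1, 2, 3): 14 + 29 + 4 + 25 = 72
σ = (4, 1, 3, 2): 14 + 29 + 10 + 25 = 78
σ = (4, 2, 1, 3): 14 + 1 + 28 + 25 = 68
σ = (4, 2, 3, 1): 14 + 1 + 10 + 3 = 28
σ = (4, 3, 1, 2): 14 + 16 + 28 + 25 = 83
σ = (4, 3, 2, 1): 14 + 16 + 4 + 3 = 37
Optimal value attained by: σ = (3, 2, 4, 1).
Answer: det⊕(T) = 13; verdict: SINGULAR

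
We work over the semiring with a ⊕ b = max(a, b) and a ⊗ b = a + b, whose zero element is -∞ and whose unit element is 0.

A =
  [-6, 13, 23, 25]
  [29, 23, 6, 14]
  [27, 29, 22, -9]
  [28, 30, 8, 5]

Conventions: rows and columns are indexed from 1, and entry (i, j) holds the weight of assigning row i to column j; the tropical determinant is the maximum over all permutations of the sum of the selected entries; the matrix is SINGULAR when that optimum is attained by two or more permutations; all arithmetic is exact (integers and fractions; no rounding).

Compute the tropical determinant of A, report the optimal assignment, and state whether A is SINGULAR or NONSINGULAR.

σ = (1, 2, 3, 4): (-6) + 23 + 22 + 5 = 44
σ = (1, 2, 4, 3): (-6) + 23 + (-9) + 8 = 16
σ = (1, 3, 2, 4): (-6) + 6 + 29 + 5 = 34
σ = (1, 3, 4, 2): (-6) + 6 + (-9) + 30 = 21
σ = (1, 4, 2, 3): (-6) + 14 + 29 + 8 = 45
σ = (1, 4, 3, 2): (-6) + 14 + 22 + 30 = 60
σ = (2, 1, 3, 4): 13 + 29 + 22 + 5 = 69
σ = (2, 1, 4, 3): 13 + 29 + (-9) + 8 = 41
σ = (2, 3, 1, 4): 13 + 6 + 27 + 5 = 51
σ = (2, 3, 4, 1): 13 + 6 + (-9) + 28 = 38
σ = (2, 4, 1, 3): 13 + 14 + 27 + 8 = 62
σ = (2, 4, 3, 1): 13 + 14 + 22 + 28 = 77
σ = (3, 1, 2, 4): 23 + 29 + 29 + 5 = 86
σ = (3, 1, 4, 2): 23 + 29 + (-9) + 30 = 73
σ = (3, 2, 1, 4): 23 + 23 + 27 + 5 = 78
σ = (3, 2, 4, 1): 23 + 23 + (-9) + 28 = 65
σ = (3, 4, 1, 2): 23 + 14 + 27 + 30 = 94
σ = (3, 4, 2, 1): 23 + 14 + 29 + 28 = 94
σ = (4, 1, 2, 3): 25 + 29 + 29 + 8 = 91
σ = (4, 1, 3, 2): 25 + 29 + 22 + 30 = 106
σ = (4, 2, 1, 3): 25 + 23 + 27 + 8 = 83
σ = (4, 2, 3, 1): 25 + 23 + 22 + 28 = 98
σ = (4, 3, 1, 2): 25 + 6 + 27 + 30 = 88
σ = (4, 3, 2, 1): 25 + 6 + 29 + 28 = 88
Optimal value attained by: σ = (4, 1, 3, 2).
Answer: det⊕(A) = 106; verdict: NONSINGULAR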